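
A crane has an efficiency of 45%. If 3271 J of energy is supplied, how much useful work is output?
W_out = η·W_in = 0.45·3271 = 1471.95 J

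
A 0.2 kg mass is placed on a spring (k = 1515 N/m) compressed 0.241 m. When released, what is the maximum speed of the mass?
½kx² = ½mv² ⇒ v = x√(k/m) = (0.241)√(1515/0.2) = 20.98 m/s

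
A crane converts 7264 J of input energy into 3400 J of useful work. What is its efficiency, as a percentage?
η = W_out/W_in = 3400/7264 = 46.81%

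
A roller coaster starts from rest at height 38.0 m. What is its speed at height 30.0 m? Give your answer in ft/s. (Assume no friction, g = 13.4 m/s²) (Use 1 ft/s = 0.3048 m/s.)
mgh₁ = mgh₂ + ½mv² ⇒ v = √(2g(h₁−h₂)) = √(2·13.4·8.0) = 14.6424 m/s = 48.04 ft/s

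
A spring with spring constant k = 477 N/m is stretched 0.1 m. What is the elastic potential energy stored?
PE = ½kx² = ½(477)(0.1)² = 2.385 J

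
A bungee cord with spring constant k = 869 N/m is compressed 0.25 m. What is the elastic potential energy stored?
PE = ½kx² = ½(869)(0.25)² = 27.16 J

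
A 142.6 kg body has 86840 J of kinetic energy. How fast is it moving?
v = √(2·KE/m) = √(2·86840/142.6) = 34.9 m/s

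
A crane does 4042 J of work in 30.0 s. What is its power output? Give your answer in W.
P = W/t = 4042.0/30.0 = 134.7 W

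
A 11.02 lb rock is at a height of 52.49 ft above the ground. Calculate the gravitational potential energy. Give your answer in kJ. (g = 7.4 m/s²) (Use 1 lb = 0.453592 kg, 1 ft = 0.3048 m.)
Convert to SI: m = 4.99858 kg, h = 15.999 m
PE = mgh = (4.99858)(7.4)(15.999) = 591.794 J = 0.5918 kJ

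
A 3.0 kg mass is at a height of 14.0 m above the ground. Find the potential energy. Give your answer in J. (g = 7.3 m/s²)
PE = mgh = (3.0)(7.3)(14.0) = 306.6 J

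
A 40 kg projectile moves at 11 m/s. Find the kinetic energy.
KE = ½mv² = ½(40)(11)² = 2420.0 J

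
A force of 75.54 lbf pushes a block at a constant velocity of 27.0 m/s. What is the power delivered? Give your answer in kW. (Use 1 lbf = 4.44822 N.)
Convert to SI: F = 336.019 N, v = 27.0 m/s
P = Fv = (336.019)(27.0) = 9072.5 W = 9.073 kW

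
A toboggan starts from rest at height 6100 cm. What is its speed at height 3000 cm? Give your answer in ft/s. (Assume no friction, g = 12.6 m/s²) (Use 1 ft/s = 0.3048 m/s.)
Convert to SI: h₁−h₂ = 31.0 m
mgh₁ = mgh₂ + ½mv² ⇒ v = √(2g(h₁−h₂)) = √(2·12.6·31.0) = 27.95 m/s = 91.7 ft/s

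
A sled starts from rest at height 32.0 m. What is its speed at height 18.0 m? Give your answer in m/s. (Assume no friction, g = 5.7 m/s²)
mgh₁ = mgh₂ + ½mv² ⇒ v = √(2g(h₁−h₂)) = √(2·5.7·14.0) = 12.63 m/s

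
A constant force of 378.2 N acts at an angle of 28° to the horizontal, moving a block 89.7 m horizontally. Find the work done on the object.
W = F·d·cosθ = (378.2)(89.7)cos(28°) = 29950 J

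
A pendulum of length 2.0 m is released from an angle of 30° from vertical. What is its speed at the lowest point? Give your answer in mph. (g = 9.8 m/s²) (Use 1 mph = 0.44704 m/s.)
h = L(1 − cosθ) = 2.0(1 − cos30°) = 0.267949 m
v = √(2gh) = √(2·9.8·0.267949) = 2.29168 m/s = 5.126 mph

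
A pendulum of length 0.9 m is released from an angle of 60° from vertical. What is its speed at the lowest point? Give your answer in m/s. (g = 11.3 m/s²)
h = L(1 − cosθ) = 0.9(1 − cos60°) = 0.45 m
v = √(2gh) = √(2·11.3·0.45) = 3.189 m/s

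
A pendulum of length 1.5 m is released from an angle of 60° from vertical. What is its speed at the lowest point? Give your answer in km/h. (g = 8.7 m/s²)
h = L(1 − cosθ) = 1.5(1 − cos60°) = 0.75 m
v = √(2gh) = √(2·8.7·0.75) = 3.61248 m/s = 13.0 km/h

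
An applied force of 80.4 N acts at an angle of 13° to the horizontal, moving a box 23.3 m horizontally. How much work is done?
W = F·d·cosθ = (80.4)(23.3)cos(13°) = 1825 J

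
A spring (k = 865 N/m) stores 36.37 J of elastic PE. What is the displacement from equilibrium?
x = √(2·PE/k) = √(2·36.37/865) = 0.29 m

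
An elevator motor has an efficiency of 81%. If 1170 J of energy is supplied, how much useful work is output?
W_out = η·W_in = 0.81·1170 = 947.7 J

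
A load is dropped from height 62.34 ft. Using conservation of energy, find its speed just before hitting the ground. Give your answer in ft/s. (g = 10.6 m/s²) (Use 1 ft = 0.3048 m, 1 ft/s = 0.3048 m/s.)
Convert to SI: h = 19.0012 m
mgh = ½mv² ⇒ v = √(2gh) = √(2·10.6·19.0012) = 20.0705 m/s = 65.85 ft/s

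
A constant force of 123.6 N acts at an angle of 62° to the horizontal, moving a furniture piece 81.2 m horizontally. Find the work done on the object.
W = F·d·cosθ = (123.6)(81.2)cos(62°) = 4712 J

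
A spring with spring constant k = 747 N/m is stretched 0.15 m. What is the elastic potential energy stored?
PE = ½kx² = ½(747)(0.15)² = 8.404 J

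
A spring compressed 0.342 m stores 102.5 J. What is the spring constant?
k = 2·PE/x² = 2·102.5/(0.342)² = 1753 N/m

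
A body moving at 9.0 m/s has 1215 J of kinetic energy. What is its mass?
m = 2·KE/v² = 2·1215/(9.0)² = 30.0 kg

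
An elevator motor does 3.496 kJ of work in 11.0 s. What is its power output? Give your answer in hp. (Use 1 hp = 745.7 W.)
Convert to SI: W = 3496.0 J, t = 11.0 s
P = W/t = 3496.0/11.0 = 317.818 W = 0.4262 hp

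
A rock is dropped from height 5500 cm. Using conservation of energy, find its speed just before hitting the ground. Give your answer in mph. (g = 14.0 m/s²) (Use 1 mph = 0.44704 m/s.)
Convert to SI: h = 55.0 m
mgh = ½mv² ⇒ v = √(2gh) = √(2·14.0·55.0) = 39.2428 m/s = 87.78 mph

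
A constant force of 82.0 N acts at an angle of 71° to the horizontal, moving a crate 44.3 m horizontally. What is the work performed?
W = F·d·cosθ = (82.0)(44.3)cos(71°) = 1183 J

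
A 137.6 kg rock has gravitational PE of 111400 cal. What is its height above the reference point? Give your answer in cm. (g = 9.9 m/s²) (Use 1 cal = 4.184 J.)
Convert to SI: m = 137.6 kg, PE = 466098 J
h = PE/(mg) = 466098/(137.6·9.9) = 342.155 m = 34220 cm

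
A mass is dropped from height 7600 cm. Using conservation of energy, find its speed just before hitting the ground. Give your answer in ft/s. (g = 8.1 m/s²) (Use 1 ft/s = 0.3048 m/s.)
Convert to SI: h = 76.0 m
mgh = ½mv² ⇒ v = √(2gh) = √(2·8.1·76.0) = 35.0885 m/s = 115.1 ft/s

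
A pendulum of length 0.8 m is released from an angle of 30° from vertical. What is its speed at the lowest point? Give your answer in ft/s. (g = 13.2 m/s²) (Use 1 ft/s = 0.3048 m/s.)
h = L(1 − cosθ) = 0.8(1 − cos30°) = 0.10718 m
v = √(2gh) = √(2·13.2·0.10718) = 1.68212 m/s = 5.519 ft/s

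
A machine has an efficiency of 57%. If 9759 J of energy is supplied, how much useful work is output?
W_out = η·W_in = 0.57·9759 = 5562.63 J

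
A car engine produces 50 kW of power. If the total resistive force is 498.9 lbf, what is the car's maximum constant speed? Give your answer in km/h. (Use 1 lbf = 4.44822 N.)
Convert to SI: F = 2219.22 N
P = Fv ⇒ v = P/F = 50000 W/2219.22 N = 22.5305 m/s = 81.11 km/h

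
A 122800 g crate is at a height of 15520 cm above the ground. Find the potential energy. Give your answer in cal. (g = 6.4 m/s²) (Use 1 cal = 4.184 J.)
Convert to SI: m = 122.8 kg, h = 155.2 m
PE = mgh = (122.8)(6.4)(155.2) = 121975 J = 29150 cal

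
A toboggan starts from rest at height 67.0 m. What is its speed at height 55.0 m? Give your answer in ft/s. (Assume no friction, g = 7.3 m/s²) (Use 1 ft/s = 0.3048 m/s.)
mgh₁ = mgh₂ + ½mv² ⇒ v = √(2g(h₁−h₂)) = √(2·7.3·12.0) = 13.2363 m/s = 43.43 ft/s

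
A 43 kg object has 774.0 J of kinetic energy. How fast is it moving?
v = √(2·KE/m) = √(2·774.0/43) = 6.0 m/s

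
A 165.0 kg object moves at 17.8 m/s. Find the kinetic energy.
KE = ½mv² = ½(165.0)(17.8)² = 26140 J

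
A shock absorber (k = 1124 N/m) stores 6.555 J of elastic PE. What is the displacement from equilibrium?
x = √(2·PE/k) = √(2·6.555/1124) = 0.108 m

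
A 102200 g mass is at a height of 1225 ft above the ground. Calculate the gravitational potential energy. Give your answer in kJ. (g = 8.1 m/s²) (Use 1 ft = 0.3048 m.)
Convert to SI: m = 102.2 kg, h = 373.38 m
PE = mgh = (102.2)(8.1)(373.38) = 309091 J = 309.1 kJ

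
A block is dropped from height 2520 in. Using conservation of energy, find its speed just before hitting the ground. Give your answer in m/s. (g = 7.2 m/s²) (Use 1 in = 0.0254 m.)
Convert to SI: h = 64.008 m
mgh = ½mv² ⇒ v = √(2gh) = √(2·7.2·64.008) = 30.36 m/s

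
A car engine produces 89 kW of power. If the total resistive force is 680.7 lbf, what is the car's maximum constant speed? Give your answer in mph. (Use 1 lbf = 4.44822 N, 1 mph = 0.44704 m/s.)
Convert to SI: F = 3027.9 N
P = Fv ⇒ v = P/F = 89000 W/3027.9 N = 29.3933 m/s = 65.75 mph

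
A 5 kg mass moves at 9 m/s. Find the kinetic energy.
KE = ½mv² = ½(5)(9)² = 202.5 J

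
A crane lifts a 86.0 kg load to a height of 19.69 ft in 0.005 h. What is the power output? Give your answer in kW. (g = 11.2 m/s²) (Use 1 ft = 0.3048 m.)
Convert to SI: m = 86.0 kg, h = 6.00151 m, t = 18.0 s
P = mgh/t = (86.0)(11.2)(6.00151)/18.0 = 321.148 W = 0.3211 kW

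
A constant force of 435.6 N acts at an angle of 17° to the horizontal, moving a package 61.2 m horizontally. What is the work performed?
W = F·d·cosθ = (435.6)(61.2)cos(17°) = 25490 J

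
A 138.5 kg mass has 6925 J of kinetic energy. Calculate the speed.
v = √(2·KE/m) = √(2·6925/138.5) = 10.0 m/s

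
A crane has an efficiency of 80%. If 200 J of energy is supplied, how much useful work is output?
W_out = η·W_in = 0.8·200 = 160.0 J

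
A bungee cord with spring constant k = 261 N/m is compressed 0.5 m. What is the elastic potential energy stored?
PE = ½kx² = ½(261)(0.5)² = 32.63 J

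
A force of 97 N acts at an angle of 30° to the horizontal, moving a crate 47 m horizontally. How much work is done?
W = F·d·cosθ = (97)(47)cos(30°) = 3948 J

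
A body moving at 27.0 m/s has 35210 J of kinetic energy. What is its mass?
m = 2·KE/v² = 2·35210/(27.0)² = 96.6 kg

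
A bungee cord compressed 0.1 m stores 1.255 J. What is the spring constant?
k = 2·PE/x² = 2·1.255/(0.1)² = 251.0 N/m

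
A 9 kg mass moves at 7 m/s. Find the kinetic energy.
KE = ½mv² = ½(9)(7)² = 220.5 J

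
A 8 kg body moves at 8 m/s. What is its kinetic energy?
KE = ½mv² = ½(8)(8)² = 256.0 J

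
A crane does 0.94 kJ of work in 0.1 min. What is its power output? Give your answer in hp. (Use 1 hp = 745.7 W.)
Convert to SI: W = 940.0 J, t = 6.0 s
P = W/t = 940.0/6.0 = 156.667 W = 0.2101 hp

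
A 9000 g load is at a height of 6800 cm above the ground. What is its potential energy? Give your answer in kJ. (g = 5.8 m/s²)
Convert to SI: m = 9.0 kg, h = 68.0 m
PE = mgh = (9.0)(5.8)(68.0) = 3549.6 J = 3.55 kJ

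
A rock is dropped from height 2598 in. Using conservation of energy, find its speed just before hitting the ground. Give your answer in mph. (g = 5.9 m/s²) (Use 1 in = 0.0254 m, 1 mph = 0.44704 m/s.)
Convert to SI: h = 65.9892 m
mgh = ½mv² ⇒ v = √(2gh) = √(2·5.9·65.9892) = 27.9047 m/s = 62.42 mph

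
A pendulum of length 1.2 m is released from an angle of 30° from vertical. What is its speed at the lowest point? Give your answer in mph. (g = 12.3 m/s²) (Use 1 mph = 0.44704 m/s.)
h = L(1 − cosθ) = 1.2(1 − cos30°) = 0.16077 m
v = √(2gh) = √(2·12.3·0.16077) = 1.9887 m/s = 4.449 mph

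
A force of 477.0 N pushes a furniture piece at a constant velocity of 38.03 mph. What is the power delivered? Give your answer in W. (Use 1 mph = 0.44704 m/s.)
Convert to SI: F = 477.0 N, v = 17.0009 m/s
P = Fv = (477.0)(17.0009) = 8109 W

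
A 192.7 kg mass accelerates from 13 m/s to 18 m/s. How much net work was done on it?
W = ΔKE = ½m(v₂² − v₁²) = ½(192.7)(18² − 13²) = 14934.25 J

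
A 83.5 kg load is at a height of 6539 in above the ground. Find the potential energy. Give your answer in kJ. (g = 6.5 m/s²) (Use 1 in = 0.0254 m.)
Convert to SI: m = 83.5 kg, h = 166.091 m
PE = mgh = (83.5)(6.5)(166.091) = 90145.7 J = 90.15 kJ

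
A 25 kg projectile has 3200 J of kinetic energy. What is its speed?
v = √(2·KE/m) = √(2·3200/25) = 16.0 m/s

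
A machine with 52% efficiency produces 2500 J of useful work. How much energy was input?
W_in = W_out/η = 2500/0.52 = 4808 J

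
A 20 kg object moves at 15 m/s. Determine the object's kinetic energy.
KE = ½mv² = ½(20)(15)² = 2250.0 J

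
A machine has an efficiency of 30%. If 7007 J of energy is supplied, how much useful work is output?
W_out = η·W_in = 0.3·7007 = 2102.1 J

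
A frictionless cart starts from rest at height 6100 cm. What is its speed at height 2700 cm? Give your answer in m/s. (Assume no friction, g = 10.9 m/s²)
Convert to SI: h₁−h₂ = 34.0 m
mgh₁ = mgh₂ + ½mv² ⇒ v = √(2g(h₁−h₂)) = √(2·10.9·34.0) = 27.22 m/s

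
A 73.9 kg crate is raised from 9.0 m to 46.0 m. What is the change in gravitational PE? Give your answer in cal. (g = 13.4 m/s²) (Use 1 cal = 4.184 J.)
ΔPE = mgΔh = (73.9)(13.4)(37.0) = 36639.6 J = 8757 cal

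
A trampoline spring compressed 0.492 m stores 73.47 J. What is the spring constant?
k = 2·PE/x² = 2·73.47/(0.492)² = 607.0 N/m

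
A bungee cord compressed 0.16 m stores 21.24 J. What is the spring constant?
k = 2·PE/x² = 2·21.24/(0.16)² = 1659 N/m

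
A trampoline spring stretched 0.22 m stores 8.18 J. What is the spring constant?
k = 2·PE/x² = 2·8.18/(0.22)² = 338.0 N/m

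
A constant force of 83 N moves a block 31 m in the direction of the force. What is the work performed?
W = F·d = (83)(31) = 2573 J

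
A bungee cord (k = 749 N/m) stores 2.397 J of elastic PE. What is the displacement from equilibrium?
x = √(2·PE/k) = √(2·2.397/749) = 0.08 m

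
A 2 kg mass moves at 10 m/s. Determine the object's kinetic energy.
KE = ½mv² = ½(2)(10)² = 100.0 J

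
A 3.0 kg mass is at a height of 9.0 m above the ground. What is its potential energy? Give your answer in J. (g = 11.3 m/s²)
PE = mgh = (3.0)(11.3)(9.0) = 305.1 J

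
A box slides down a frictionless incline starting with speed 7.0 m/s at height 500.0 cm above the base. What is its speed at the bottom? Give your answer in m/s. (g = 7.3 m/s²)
Convert to SI: v₀ = 7.0 m/s, h = 5.0 m
½mv₀² + mgh = ½mv² ⇒ v = √(v₀² + 2gh) = √(7.0² + 2·7.3·5.0) = 11.05 m/s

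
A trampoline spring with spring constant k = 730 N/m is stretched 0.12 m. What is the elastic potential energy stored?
PE = ½kx² = ½(730)(0.12)² = 5.256 J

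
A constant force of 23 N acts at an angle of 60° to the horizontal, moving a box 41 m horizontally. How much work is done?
W = F·d·cosθ = (23)(41)cos(60°) = 471.5 J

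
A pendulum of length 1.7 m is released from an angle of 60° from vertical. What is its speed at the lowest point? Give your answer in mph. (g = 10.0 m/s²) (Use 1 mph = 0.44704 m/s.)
h = L(1 − cosθ) = 1.7(1 − cos60°) = 0.85 m
v = √(2gh) = √(2·10.0·0.85) = 4.12311 m/s = 9.223 mph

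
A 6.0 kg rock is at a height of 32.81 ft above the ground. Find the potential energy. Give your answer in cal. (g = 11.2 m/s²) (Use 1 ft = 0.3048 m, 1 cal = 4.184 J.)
Convert to SI: m = 6.0 kg, h = 10.0005 m
PE = mgh = (6.0)(11.2)(10.0005) = 672.033 J = 160.6 cal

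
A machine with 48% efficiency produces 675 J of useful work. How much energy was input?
W_in = W_out/η = 675/0.48 = 1406 J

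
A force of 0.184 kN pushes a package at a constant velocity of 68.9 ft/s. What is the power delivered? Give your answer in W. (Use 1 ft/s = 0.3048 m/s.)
Convert to SI: F = 184.0 N, v = 21.0007 m/s
P = Fv = (184.0)(21.0007) = 3864 W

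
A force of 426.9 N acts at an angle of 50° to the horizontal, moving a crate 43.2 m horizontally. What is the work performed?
W = F·d·cosθ = (426.9)(43.2)cos(50°) = 11850 J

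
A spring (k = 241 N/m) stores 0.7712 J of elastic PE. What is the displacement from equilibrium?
x = √(2·PE/k) = √(2·0.7712/241) = 0.08 m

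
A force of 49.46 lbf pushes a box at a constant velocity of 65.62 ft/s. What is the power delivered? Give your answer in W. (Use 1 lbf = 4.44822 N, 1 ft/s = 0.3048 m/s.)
Convert to SI: F = 220.009 N, v = 20.001 m/s
P = Fv = (220.009)(20.001) = 4400 W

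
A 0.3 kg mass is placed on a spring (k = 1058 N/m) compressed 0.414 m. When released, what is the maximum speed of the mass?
½kx² = ½mv² ⇒ v = x√(k/m) = (0.414)√(1058/0.3) = 24.59 m/s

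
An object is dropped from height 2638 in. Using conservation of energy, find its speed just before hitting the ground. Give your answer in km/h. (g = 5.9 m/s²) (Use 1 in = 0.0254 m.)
Convert to SI: h = 67.0052 m
mgh = ½mv² ⇒ v = √(2gh) = √(2·5.9·67.0052) = 28.1187 m/s = 101.2 km/h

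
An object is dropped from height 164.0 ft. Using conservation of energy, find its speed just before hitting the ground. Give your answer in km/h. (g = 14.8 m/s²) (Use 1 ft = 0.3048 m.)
Convert to SI: h = 49.9872 m
mgh = ½mv² ⇒ v = √(2gh) = √(2·14.8·49.9872) = 38.4658 m/s = 138.5 km/h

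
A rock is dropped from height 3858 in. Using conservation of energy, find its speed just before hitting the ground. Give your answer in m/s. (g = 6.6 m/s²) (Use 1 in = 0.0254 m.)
Convert to SI: h = 97.9932 m
mgh = ½mv² ⇒ v = √(2gh) = √(2·6.6·97.9932) = 35.97 m/s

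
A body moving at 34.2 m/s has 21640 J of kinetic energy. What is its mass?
m = 2·KE/v² = 2·21640/(34.2)² = 37.0 kg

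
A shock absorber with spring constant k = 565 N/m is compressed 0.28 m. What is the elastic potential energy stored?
PE = ½kx² = ½(565)(0.28)² = 22.15 J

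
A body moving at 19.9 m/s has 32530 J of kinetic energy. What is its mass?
m = 2·KE/v² = 2·32530/(19.9)² = 164.3 kg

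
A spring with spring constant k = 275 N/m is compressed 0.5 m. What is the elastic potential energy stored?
PE = ½kx² = ½(275)(0.5)² = 34.38 J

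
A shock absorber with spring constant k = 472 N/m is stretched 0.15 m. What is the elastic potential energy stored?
PE = ½kx² = ½(472)(0.15)² = 5.31 J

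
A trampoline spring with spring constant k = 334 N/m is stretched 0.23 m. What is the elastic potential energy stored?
PE = ½kx² = ½(334)(0.23)² = 8.834 J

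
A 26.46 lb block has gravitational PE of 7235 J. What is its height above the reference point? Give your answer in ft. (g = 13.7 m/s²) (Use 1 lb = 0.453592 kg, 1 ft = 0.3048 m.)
Convert to SI: m = 12.002 kg, PE = 7235.0 J
h = PE/(mg) = 7235.0/(12.002·13.7) = 44.001 m = 144.4 ft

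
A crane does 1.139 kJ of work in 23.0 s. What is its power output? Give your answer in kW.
Convert to SI: W = 1139.0 J, t = 23.0 s
P = W/t = 1139.0/23.0 = 49.5217 W = 0.04952 kW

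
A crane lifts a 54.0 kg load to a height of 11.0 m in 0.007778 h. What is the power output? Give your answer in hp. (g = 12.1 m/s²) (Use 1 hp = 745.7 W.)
Convert to SI: m = 54.0 kg, h = 11.0 m, t = 28.0008 s
P = mgh/t = (54.0)(12.1)(11.0)/28.0008 = 256.686 W = 0.3442 hp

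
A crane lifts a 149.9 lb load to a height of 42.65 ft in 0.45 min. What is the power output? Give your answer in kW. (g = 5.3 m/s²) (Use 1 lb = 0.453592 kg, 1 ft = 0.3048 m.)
Convert to SI: m = 67.9934 kg, h = 12.9997 m, t = 27.0 s
P = mgh/t = (67.9934)(5.3)(12.9997)/27.0 = 173.505 W = 0.1735 kW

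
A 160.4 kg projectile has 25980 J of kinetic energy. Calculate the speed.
v = √(2·KE/m) = √(2·25980/160.4) = 18.0 m/s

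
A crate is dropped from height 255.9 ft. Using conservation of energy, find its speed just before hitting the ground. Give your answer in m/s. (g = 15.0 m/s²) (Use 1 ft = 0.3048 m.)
Convert to SI: h = 77.9983 m
mgh = ½mv² ⇒ v = √(2gh) = √(2·15.0·77.9983) = 48.37 m/s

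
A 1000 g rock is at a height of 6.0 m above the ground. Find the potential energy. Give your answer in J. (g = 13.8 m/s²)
Convert to SI: m = 1.0 kg, h = 6.0 m
PE = mgh = (1.0)(13.8)(6.0) = 82.8 J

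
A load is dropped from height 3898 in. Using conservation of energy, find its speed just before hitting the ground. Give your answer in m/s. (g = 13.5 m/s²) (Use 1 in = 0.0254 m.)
Convert to SI: h = 99.0092 m
mgh = ½mv² ⇒ v = √(2gh) = √(2·13.5·99.0092) = 51.7 m/s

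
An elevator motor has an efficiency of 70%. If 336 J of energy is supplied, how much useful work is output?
W_out = η·W_in = 0.7·336 = 235.2 J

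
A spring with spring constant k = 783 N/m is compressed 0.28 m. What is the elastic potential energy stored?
PE = ½kx² = ½(783)(0.28)² = 30.69 J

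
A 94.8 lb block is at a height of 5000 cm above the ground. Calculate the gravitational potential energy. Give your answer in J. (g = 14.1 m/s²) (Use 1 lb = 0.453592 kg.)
Convert to SI: m = 43.0005 kg, h = 50.0 m
PE = mgh = (43.0005)(14.1)(50.0) = 30320 J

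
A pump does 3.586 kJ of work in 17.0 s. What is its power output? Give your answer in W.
Convert to SI: W = 3586.0 J, t = 17.0 s
P = W/t = 3586.0/17.0 = 210.9 W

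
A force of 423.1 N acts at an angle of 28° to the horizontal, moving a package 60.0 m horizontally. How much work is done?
W = F·d·cosθ = (423.1)(60.0)cos(28°) = 22410 J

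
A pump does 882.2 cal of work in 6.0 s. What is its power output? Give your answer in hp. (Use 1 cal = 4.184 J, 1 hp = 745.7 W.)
Convert to SI: W = 3691.12 J, t = 6.0 s
P = W/t = 3691.12/6.0 = 615.187 W = 0.825 hp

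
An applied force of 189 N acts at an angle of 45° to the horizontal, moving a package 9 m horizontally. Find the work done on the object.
W = F·d·cosθ = (189)(9)cos(45°) = 1203 J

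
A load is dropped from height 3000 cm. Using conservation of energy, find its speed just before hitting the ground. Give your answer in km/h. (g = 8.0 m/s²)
Convert to SI: h = 30.0 m
mgh = ½mv² ⇒ v = √(2gh) = √(2·8.0·30.0) = 21.9089 m/s = 78.87 km/h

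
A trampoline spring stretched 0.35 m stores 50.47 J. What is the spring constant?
k = 2·PE/x² = 2·50.47/(0.35)² = 824.0 N/m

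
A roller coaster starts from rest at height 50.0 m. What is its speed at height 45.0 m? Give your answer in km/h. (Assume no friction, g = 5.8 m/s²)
mgh₁ = mgh₂ + ½mv² ⇒ v = √(2g(h₁−h₂)) = √(2·5.8·5.0) = 7.61577 m/s = 27.42 km/h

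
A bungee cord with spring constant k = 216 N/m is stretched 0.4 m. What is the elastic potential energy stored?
PE = ½kx² = ½(216)(0.4)² = 17.28 J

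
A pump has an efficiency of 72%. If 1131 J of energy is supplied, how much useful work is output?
W_out = η·W_in = 0.72·1131 = 814.32 J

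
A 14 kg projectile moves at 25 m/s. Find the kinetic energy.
KE = ½mv² = ½(14)(25)² = 4375.0 J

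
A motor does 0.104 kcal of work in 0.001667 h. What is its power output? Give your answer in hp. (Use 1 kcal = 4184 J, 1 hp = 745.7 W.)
Convert to SI: W = 435.136 J, t = 6.0012 s
P = W/t = 435.136/6.0012 = 72.5082 W = 0.09724 hp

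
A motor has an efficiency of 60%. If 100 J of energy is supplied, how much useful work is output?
W_out = η·W_in = 0.6·100 = 60.0 J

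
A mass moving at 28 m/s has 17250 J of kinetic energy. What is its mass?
m = 2·KE/v² = 2·17250/(28)² = 44.01 kg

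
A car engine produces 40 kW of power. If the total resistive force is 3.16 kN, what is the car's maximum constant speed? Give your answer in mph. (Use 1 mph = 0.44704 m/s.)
Convert to SI: F = 3160.0 N
P = Fv ⇒ v = P/F = 40000 W/3160.0 N = 12.6582 m/s = 28.32 mph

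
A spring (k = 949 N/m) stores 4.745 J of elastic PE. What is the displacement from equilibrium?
x = √(2·PE/k) = √(2·4.745/949) = 0.1 m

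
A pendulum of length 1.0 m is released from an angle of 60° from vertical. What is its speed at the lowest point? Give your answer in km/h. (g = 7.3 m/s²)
h = L(1 − cosθ) = 1.0(1 − cos60°) = 0.5 m
v = √(2gh) = √(2·7.3·0.5) = 2.70185 m/s = 9.727 km/h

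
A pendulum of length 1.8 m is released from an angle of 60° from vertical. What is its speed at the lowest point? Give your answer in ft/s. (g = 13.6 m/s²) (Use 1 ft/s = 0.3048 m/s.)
h = L(1 − cosθ) = 1.8(1 − cos60°) = 0.9 m
v = √(2gh) = √(2·13.6·0.9) = 4.94773 m/s = 16.23 ft/s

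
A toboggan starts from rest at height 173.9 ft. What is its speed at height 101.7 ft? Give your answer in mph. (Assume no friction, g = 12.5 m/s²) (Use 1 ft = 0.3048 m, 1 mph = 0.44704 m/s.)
Convert to SI: h₁−h₂ = 22.0066 m
mgh₁ = mgh₂ + ½mv² ⇒ v = √(2g(h₁−h₂)) = √(2·12.5·22.0066) = 23.4556 m/s = 52.47 mph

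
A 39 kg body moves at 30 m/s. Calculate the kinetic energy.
KE = ½mv² = ½(39)(30)² = 17550.0 J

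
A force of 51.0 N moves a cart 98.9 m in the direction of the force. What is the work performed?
W = F·d = (51.0)(98.9) = 5044 J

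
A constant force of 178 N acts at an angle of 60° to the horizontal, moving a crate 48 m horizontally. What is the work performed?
W = F·d·cosθ = (178)(48)cos(60°) = 4272 J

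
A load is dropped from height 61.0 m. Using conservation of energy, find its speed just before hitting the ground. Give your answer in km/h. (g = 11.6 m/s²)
mgh = ½mv² ⇒ v = √(2gh) = √(2·11.6·61.0) = 37.6191 m/s = 135.4 km/h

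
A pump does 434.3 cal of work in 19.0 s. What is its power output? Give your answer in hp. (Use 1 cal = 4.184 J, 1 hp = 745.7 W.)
Convert to SI: W = 1817.11 J, t = 19.0 s
P = W/t = 1817.11/19.0 = 95.6374 W = 0.1283 hp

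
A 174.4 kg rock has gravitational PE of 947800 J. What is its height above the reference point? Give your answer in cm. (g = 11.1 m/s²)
h = PE/(mg) = 947800/(174.4·11.1) = 489.607 m = 48960 cm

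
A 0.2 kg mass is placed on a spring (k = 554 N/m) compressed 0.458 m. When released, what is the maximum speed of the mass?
½kx² = ½mv² ⇒ v = x√(k/m) = (0.458)√(554/0.2) = 24.1 m/s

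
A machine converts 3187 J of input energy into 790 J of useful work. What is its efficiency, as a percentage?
η = W_out/W_in = 790/3187 = 24.79%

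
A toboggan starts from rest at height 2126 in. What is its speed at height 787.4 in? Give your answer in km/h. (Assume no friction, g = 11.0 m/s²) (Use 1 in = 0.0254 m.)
Convert to SI: h₁−h₂ = 34.0004 m
mgh₁ = mgh₂ + ½mv² ⇒ v = √(2g(h₁−h₂)) = √(2·11.0·34.0004) = 27.3498 m/s = 98.46 km/h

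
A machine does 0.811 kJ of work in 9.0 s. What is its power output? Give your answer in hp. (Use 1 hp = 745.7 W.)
Convert to SI: W = 811.0 J, t = 9.0 s
P = W/t = 811.0/9.0 = 90.1111 W = 0.1208 hp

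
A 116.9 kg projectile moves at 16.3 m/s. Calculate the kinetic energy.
KE = ½mv² = ½(116.9)(16.3)² = 15530 J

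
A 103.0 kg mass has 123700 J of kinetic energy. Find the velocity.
v = √(2·KE/m) = √(2·123700/103.0) = 49.01 m/s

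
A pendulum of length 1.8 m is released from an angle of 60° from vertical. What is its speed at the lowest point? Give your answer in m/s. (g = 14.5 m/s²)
h = L(1 − cosθ) = 1.8(1 − cos60°) = 0.9 m
v = √(2gh) = √(2·14.5·0.9) = 5.109 m/s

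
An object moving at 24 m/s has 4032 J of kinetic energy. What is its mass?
m = 2·KE/v² = 2·4032/(24)² = 14.0 kg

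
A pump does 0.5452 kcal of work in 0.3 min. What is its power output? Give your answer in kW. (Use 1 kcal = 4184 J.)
Convert to SI: W = 2281.12 J, t = 18.0 s
P = W/t = 2281.12/18.0 = 126.729 W = 0.1267 kW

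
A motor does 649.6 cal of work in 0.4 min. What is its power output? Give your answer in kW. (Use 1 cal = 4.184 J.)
Convert to SI: W = 2717.93 J, t = 24.0 s
P = W/t = 2717.93/24.0 = 113.247 W = 0.1132 kW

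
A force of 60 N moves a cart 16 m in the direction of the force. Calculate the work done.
W = F·d = (60)(16) = 960.0 J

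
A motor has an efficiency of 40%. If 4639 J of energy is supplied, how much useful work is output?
W_out = η·W_in = 0.4·4639 = 1855.6 J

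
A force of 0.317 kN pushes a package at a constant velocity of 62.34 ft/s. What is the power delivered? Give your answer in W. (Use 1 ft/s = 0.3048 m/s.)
Convert to SI: F = 317.0 N, v = 19.0012 m/s
P = Fv = (317.0)(19.0012) = 6023 W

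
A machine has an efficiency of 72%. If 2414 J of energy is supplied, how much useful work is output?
W_out = η·W_in = 0.72·2414 = 1738.08 J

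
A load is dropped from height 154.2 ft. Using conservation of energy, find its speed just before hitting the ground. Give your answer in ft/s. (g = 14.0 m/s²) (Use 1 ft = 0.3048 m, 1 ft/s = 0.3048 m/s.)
Convert to SI: h = 47.0002 m
mgh = ½mv² ⇒ v = √(2gh) = √(2·14.0·47.0002) = 36.2768 m/s = 119.0 ft/s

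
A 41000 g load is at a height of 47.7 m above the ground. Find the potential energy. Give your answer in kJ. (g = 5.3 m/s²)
Convert to SI: m = 41.0 kg, h = 47.7 m
PE = mgh = (41.0)(5.3)(47.7) = 10365.2 J = 10.37 kJ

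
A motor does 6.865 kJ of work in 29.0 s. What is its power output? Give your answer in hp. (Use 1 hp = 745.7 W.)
Convert to SI: W = 6865.0 J, t = 29.0 s
P = W/t = 6865.0/29.0 = 236.724 W = 0.3175 hp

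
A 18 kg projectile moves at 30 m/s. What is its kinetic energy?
KE = ½mv² = ½(18)(30)² = 8100.0 J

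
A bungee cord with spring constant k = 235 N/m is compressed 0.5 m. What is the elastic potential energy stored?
PE = ½kx² = ½(235)(0.5)² = 29.38 J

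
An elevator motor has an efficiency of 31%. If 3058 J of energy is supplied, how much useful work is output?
W_out = η·W_in = 0.31·3058 = 947.98 J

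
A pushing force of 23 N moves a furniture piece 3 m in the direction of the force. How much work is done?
W = F·d = (23)(3) = 69.0 J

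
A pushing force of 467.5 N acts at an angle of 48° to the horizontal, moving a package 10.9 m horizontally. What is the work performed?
W = F·d·cosθ = (467.5)(10.9)cos(48°) = 3410 J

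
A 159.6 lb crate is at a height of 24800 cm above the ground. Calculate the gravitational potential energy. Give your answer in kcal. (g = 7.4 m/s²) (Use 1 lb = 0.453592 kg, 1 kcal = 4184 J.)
Convert to SI: m = 72.3933 kg, h = 248.0 m
PE = mgh = (72.3933)(7.4)(248.0) = 132856 J = 31.75 kcal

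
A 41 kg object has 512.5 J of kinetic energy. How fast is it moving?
v = √(2·KE/m) = √(2·512.5/41) = 5.0 m/s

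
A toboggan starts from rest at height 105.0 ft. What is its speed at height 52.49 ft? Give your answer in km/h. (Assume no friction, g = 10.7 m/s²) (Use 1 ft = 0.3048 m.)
Convert to SI: h₁−h₂ = 16.005 m
mgh₁ = mgh₂ + ½mv² ⇒ v = √(2g(h₁−h₂)) = √(2·10.7·16.005) = 18.507 m/s = 66.63 km/h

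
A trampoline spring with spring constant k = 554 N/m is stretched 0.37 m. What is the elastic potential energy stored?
PE = ½kx² = ½(554)(0.37)² = 37.92 J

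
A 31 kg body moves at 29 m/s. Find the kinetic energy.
KE = ½mv² = ½(31)(29)² = 13035.5 J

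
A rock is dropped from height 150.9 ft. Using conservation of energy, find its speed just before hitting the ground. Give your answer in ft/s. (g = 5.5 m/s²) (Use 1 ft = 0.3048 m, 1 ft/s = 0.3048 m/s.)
Convert to SI: h = 45.9943 m
mgh = ½mv² ⇒ v = √(2gh) = √(2·5.5·45.9943) = 22.4931 m/s = 73.8 ft/s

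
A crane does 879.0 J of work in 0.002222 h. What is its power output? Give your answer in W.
Convert to SI: W = 879.0 J, t = 7.9992 s
P = W/t = 879.0/7.9992 = 109.9 W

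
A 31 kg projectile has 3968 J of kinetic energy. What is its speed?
v = √(2·KE/m) = √(2·3968/31) = 16.0 m/s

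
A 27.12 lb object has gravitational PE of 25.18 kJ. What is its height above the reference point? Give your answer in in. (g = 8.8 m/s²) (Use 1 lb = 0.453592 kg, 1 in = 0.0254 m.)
Convert to SI: m = 12.3014 kg, PE = 25180.0 J
h = PE/(mg) = 25180.0/(12.3014·8.8) = 232.604 m = 9158 in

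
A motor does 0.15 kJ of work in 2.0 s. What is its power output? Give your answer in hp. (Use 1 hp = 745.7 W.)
Convert to SI: W = 150.0 J, t = 2.0 s
P = W/t = 150.0/2.0 = 75.0 W = 0.1006 hp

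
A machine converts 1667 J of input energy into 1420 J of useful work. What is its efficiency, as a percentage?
η = W_out/W_in = 1420/1667 = 85.18%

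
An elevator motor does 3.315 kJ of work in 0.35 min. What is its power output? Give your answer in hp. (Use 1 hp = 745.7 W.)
Convert to SI: W = 3315.0 J, t = 21.0 s
P = W/t = 3315.0/21.0 = 157.857 W = 0.2117 hp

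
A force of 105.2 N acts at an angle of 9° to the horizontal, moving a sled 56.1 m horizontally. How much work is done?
W = F·d·cosθ = (105.2)(56.1)cos(9°) = 5829 J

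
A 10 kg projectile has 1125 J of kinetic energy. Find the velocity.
v = √(2·KE/m) = √(2·1125/10) = 15.0 m/s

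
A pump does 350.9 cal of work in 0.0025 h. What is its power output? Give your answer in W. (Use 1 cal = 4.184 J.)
Convert to SI: W = 1468.17 J, t = 9.0 s
P = W/t = 1468.17/9.0 = 163.1 W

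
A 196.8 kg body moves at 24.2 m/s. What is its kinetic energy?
KE = ½mv² = ½(196.8)(24.2)² = 57630 J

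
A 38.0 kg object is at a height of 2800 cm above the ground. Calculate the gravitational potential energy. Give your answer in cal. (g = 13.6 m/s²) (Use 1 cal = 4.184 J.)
Convert to SI: m = 38.0 kg, h = 28.0 m
PE = mgh = (38.0)(13.6)(28.0) = 14470.4 J = 3459 cal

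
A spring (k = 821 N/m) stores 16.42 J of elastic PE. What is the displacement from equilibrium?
x = √(2·PE/k) = √(2·16.42/821) = 0.2 m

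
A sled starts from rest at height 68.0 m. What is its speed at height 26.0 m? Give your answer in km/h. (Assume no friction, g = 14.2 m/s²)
mgh₁ = mgh₂ + ½mv² ⇒ v = √(2g(h₁−h₂)) = √(2·14.2·42.0) = 34.5369 m/s = 124.3 km/h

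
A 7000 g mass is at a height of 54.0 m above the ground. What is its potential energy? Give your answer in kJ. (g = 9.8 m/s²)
Convert to SI: m = 7.0 kg, h = 54.0 m
PE = mgh = (7.0)(9.8)(54.0) = 3704.4 J = 3.704 kJ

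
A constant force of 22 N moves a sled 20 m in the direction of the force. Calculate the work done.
W = F·d = (22)(20) = 440.0 J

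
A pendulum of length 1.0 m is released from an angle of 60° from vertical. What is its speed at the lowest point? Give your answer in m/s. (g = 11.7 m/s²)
h = L(1 − cosθ) = 1.0(1 − cos60°) = 0.5 m
v = √(2gh) = √(2·11.7·0.5) = 3.421 m/s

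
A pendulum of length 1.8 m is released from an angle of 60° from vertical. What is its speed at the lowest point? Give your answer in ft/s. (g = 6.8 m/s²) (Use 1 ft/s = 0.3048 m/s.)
h = L(1 − cosθ) = 1.8(1 − cos60°) = 0.9 m
v = √(2gh) = √(2·6.8·0.9) = 3.49857 m/s = 11.48 ft/s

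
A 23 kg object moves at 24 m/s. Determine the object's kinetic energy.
KE = ½mv² = ½(23)(24)² = 6624.0 J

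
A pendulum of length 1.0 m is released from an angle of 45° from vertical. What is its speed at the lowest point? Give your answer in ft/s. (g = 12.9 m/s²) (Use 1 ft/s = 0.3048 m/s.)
h = L(1 − cosθ) = 1.0(1 − cos45°) = 0.292893 m
v = √(2gh) = √(2·12.9·0.292893) = 2.74894 m/s = 9.019 ft/s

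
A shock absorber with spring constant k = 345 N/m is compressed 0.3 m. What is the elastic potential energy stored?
PE = ½kx² = ½(345)(0.3)² = 15.53 J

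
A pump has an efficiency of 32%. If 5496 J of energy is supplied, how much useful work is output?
W_out = η·W_in = 0.32·5496 = 1758.72 J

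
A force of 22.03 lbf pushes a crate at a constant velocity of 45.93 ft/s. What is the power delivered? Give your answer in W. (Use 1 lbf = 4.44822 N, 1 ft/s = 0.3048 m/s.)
Convert to SI: F = 97.9943 N, v = 13.9995 m/s
P = Fv = (97.9943)(13.9995) = 1372 W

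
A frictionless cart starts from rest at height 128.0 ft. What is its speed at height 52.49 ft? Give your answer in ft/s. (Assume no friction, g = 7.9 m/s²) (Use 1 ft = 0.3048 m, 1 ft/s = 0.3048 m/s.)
Convert to SI: h₁−h₂ = 23.0154 m
mgh₁ = mgh₂ + ½mv² ⇒ v = √(2g(h₁−h₂)) = √(2·7.9·23.0154) = 19.0695 m/s = 62.56 ft/s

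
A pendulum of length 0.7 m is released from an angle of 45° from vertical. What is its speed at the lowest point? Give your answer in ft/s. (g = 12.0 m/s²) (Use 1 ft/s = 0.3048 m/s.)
h = L(1 − cosθ) = 0.7(1 − cos45°) = 0.205025 m
v = √(2gh) = √(2·12.0·0.205025) = 2.21824 m/s = 7.278 ft/s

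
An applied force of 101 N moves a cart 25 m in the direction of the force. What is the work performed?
W = F·d = (101)(25) = 2525 J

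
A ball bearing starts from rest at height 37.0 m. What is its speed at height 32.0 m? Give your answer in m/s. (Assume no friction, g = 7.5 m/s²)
mgh₁ = mgh₂ + ½mv² ⇒ v = √(2g(h₁−h₂)) = √(2·7.5·5.0) = 8.66 m/s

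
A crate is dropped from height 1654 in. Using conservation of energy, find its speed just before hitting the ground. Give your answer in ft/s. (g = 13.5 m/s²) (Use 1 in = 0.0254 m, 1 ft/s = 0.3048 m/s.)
Convert to SI: h = 42.0116 m
mgh = ½mv² ⇒ v = √(2gh) = √(2·13.5·42.0116) = 33.6796 m/s = 110.5 ft/s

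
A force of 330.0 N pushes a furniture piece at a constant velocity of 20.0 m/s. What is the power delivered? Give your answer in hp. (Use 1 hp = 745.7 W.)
P = Fv = (330.0)(20.0) = 6600.0 W = 8.851 hp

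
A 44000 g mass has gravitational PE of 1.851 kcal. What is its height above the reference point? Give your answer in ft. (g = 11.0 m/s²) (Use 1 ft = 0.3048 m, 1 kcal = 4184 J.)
Convert to SI: m = 44.0 kg, PE = 7744.58 J
h = PE/(mg) = 7744.58/(44.0·11.0) = 16.0012 m = 52.5 ft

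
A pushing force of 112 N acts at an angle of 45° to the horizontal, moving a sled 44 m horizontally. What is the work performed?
W = F·d·cosθ = (112)(44)cos(45°) = 3485 J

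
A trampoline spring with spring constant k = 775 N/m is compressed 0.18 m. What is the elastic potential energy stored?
PE = ½kx² = ½(775)(0.18)² = 12.56 J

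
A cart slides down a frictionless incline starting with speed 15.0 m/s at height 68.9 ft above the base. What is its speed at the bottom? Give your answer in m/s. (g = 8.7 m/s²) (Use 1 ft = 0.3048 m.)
Convert to SI: v₀ = 15.0 m/s, h = 21.0007 m
½mv₀² + mgh = ½mv² ⇒ v = √(v₀² + 2gh) = √(15.0² + 2·8.7·21.0007) = 24.3 m/s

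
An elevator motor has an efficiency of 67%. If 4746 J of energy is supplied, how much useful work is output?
W_out = η·W_in = 0.67·4746 = 3179.82 J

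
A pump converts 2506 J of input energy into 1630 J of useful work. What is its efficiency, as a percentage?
η = W_out/W_in = 1630/2506 = 65.04%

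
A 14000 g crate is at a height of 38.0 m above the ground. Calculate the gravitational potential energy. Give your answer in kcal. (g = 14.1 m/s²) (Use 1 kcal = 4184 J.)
Convert to SI: m = 14.0 kg, h = 38.0 m
PE = mgh = (14.0)(14.1)(38.0) = 7501.2 J = 1.793 kcal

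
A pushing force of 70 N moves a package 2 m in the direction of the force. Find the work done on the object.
W = F·d = (70)(2) = 140.0 J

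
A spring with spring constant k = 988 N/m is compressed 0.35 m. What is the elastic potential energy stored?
PE = ½kx² = ½(988)(0.35)² = 60.52 J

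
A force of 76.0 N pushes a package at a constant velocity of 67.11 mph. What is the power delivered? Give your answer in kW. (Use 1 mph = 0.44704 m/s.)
Convert to SI: F = 76.0 N, v = 30.0009 m/s
P = Fv = (76.0)(30.0009) = 2280.06 W = 2.28 kW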